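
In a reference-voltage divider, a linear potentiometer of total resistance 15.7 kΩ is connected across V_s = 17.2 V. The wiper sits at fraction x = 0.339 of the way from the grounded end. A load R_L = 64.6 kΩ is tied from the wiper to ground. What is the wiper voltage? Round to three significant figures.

V_out ≈ 5.53 V

The pot divides into 10.38 kΩ above the wiper and 5.322 kΩ below.
Lower segment in parallel with the load: 5.322 ‖ 64.6 = 4.917 kΩ.
Then V_out = V_s · 4.917/(10.38 + 4.917) = 5.530 V.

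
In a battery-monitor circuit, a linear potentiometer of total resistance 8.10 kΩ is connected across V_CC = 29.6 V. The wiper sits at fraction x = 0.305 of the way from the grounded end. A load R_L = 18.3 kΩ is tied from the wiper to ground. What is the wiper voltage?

V_out ≈ 8.25 V

Split the track: R_lower = x·R_p = 2.470 kΩ, R_upper = (1−x)·R_p = 5.630 kΩ.
(x·R_p) ‖ R_L = 2.177 kΩ.
Loaded-divider output: V_out = 29.6 × 0.2788 = 8.254 V.
(Unloaded: V_out = x·V_CC = 9.03 V.)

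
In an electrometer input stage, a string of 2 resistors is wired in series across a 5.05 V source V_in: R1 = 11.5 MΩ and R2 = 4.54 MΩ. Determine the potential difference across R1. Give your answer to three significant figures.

Total series resistance ΣR = 11.5 + 4.54 = 16.04 MΩ.
By the voltage-divider rule, V = 5.05 × 11.50/16.04 = 3.621 V.

V ≈ 3.62 V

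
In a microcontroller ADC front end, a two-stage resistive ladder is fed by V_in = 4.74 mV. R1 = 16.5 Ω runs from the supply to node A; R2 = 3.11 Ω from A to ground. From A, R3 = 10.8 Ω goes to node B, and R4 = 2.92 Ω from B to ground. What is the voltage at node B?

Node A sees R2 in parallel with the series input of stage 2, R3 + R4 = 13.72 Ω.
Effective lower resistance at A: R2 ‖ 13.72 = 2.535 Ω.
First divider: V_A = V_in · 2.535/(16.5 + 2.535) = 0.6313 mV.
V_B = V_A × 0.2128 = 0.1344 mV.

V_B ≈ 0.134 mV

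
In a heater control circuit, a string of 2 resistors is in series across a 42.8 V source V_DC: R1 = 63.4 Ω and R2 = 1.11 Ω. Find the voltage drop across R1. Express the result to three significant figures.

Series total: ΣR = 63.4 + 1.11 = 64.51 Ω.
V = V_DC · R/ΣR = 42.8 × 0.9828 = 42.06 V.

V ≈ 42.1 V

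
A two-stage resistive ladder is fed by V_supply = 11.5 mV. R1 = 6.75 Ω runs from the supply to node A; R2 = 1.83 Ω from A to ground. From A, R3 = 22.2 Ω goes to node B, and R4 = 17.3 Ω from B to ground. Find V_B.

V_B ≈ 1.04 mV

Looking into the second stage from A: R3 + R4 = 39.50 Ω appears in parallel with R2.
Effective lower resistance at A: R2 ‖ 39.50 = 1.749 Ω.
V_A = 11.5 × 1.749/(6.75 + 1.749) = 2.367 mV.
Stage 2 is unloaded, so V_B = V_A · R4/(R3+R4) = 2.367 × 17.3/39.50 = 1.036 mV.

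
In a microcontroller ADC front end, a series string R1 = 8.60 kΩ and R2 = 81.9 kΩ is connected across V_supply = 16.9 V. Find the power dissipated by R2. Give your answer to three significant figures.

ΣR = 90.50 kΩ → I = 16.9/90.50 = 0.1867 mA.
V(R2) = I·R = 15.29 V; P = V·I = 15.29 × 0.1867 = 2.856 mW.

P ≈ 2.86 mW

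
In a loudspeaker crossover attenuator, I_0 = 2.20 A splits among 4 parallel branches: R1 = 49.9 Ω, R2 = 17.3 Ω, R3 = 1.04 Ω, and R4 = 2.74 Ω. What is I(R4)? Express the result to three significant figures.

ΣG = 1/49.9 + 1/17.3 + 1/1.04 + 1/2.74 = 1.404.
R4 takes the fraction G_k/ΣG = 0.3650/1.404 = 0.2599, so I = 2.20 × 0.2599 = 0.5717 A.

I ≈ 0.572 A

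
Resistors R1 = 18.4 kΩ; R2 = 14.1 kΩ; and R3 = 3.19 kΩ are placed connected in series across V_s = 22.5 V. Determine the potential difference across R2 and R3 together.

ΣR = 18.4 + 14.1 + 3.19 = 35.69 kΩ.
R_{R2..R3} = 14.1 + 3.19 = 17.29 kΩ.
V = V_s · R/ΣR = 22.5 × 0.4844 = 10.90 V.

V ≈ 10.9 V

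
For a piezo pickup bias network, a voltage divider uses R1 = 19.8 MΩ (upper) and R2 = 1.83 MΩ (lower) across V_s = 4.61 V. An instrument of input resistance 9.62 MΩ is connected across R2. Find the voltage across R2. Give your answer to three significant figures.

V_out ≈ 0.332 V

First combine the lower leg with the load: R2 ‖ R_L = 1.538 MΩ.
Voltage divider with the loaded lower leg: V_out = 4.61 × 1.538/(19.8 + 1.538) = 4.61 × 0.07206 = 0.3322 V.
(Unloaded it would be 0.390 V; the load pulls it down.)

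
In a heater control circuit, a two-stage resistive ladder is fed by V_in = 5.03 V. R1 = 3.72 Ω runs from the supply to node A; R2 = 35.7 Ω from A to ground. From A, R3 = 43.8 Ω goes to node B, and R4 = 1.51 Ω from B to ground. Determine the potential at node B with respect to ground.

V_B ≈ 0.141 V

The second stage (R3 + R4 = 45.31 Ω) loads node A in parallel with R2.
R2 ‖ (R3+R4) = 19.97 Ω.
V_A = 5.03 × 19.97/(3.72 + 19.97) = 4.240 V.
Stage 2 is unloaded, so V_B = V_A · R4/(R3+R4) = 4.240 × 1.51/45.31 = 0.1413 V.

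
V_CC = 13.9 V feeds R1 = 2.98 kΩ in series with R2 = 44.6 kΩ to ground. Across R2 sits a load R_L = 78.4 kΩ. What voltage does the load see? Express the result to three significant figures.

The load sits in parallel with R2, giving an effective lower resistance R2' = R2·R_L/(R2+R_L) = 28.43 kΩ.
Now apply the divider: V_out = 13.9 × 0.9051 = 12.58 V.

V_out ≈ 12.6 V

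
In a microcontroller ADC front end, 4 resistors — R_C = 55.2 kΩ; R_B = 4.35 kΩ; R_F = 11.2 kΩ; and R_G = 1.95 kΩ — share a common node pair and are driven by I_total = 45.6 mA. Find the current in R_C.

I ≈ 0.972 mA

ΣG = 1/55.2 + 1/4.35 + 1/11.2 + 1/1.95 = 0.8501.
By the current-divider rule, I = I_total · G_k/ΣG = 45.6 × 0.02131 = 0.9717 mA.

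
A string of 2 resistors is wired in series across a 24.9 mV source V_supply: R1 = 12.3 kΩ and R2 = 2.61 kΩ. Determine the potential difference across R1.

V ≈ 20.5 mV

Series total: ΣR = 12.3 + 2.61 = 14.91 kΩ.
Voltage divider: V = V_supply · (12.30 / 14.91) = 24.9 × 0.8249 = 20.54 mV.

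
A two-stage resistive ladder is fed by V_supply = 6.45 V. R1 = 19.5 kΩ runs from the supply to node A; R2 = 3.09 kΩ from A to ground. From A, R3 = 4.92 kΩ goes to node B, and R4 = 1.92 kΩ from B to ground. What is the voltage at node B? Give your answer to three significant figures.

V_B ≈ 0.178 V

Node A sees R2 in parallel with the series input of stage 2, R3 + R4 = 6.840 kΩ.
R2 ‖ (R3+R4) = 2.128 kΩ.
V_A = 6.45 × 2.128/(19.5 + 2.128) = 0.6347 V.
V_B = V_A × 0.2807 = 0.1782 V.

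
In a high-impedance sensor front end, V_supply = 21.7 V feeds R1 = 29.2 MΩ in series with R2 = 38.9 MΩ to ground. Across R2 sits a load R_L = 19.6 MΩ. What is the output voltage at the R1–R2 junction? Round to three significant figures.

The load sits in parallel with R2, giving an effective lower resistance R2' = R2·R_L/(R2+R_L) = 13.03 MΩ.
Then V_out = V_supply · R2'/(R1 + R2') = 21.7 × 13.03/42.23 = 6.697 V.
(Unloaded it would be 12.4 V; the load pulls it down.)

V_out ≈ 6.70 V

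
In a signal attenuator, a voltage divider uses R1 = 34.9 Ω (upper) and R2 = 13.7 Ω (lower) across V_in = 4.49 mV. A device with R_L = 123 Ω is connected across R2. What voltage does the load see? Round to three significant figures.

V_out ≈ 1.17 mV

First combine the lower leg with the load: R2 ‖ R_L = 12.33 Ω.
Now apply the divider: V_out = 4.49 × 0.2610 = 1.172 mV.
(Unloaded it would be 1.27 mV; the load pulls it down.)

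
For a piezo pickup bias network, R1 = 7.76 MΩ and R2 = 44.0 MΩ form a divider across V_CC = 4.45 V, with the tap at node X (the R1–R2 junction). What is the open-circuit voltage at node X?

V_th ≈ 3.78 V

With X open, the divider is unloaded: V_th = 4.45 × 44.0/51.76 = 3.783 V.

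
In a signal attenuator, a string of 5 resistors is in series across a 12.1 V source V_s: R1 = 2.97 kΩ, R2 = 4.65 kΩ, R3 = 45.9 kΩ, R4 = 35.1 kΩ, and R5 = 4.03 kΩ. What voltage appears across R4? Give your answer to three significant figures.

V ≈ 4.58 V

Series total: ΣR = 2.97 + 4.65 + 45.9 + 35.1 + 4.03 = 92.65 kΩ.
Voltage divider: V = V_s · (35.10 / 92.65) = 12.1 × 0.3788 = 4.584 V.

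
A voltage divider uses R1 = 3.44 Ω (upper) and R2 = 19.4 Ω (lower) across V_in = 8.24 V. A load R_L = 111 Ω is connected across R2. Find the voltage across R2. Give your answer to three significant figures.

V_out ≈ 6.82 V

First combine the lower leg with the load: R2 ‖ R_L = 16.51 Ω.
Voltage divider with the loaded lower leg: V_out = 8.24 × 16.51/(3.44 + 16.51) = 8.24 × 0.8276 = 6.819 V.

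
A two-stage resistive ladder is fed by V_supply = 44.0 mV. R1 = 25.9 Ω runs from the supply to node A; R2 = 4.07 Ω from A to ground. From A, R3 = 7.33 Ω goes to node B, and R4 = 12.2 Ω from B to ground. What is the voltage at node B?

V_B ≈ 3.16 mV

Looking into the second stage from A: R3 + R4 = 19.53 Ω appears in parallel with R2.
R2 ‖ (R3+R4) = 3.368 Ω.
First divider: V_A = V_supply · 3.368/(25.9 + 3.368) = 5.063 mV.
V_B = V_A × 0.6247 = 3.163 mV.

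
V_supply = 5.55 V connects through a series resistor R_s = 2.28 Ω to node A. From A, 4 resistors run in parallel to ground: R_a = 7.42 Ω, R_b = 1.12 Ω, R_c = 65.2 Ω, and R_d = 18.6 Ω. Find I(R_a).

Equivalent of the parallel group: R_p = 0.9118 Ω.
Node voltage V_A = V_supply · R_p/(R_s + R_p) = 5.55 × 0.2857 = 1.585 V.
Branch current I = V_A/R_a = 1.585/7.42 = 0.2137 A.

I ≈ 0.214 A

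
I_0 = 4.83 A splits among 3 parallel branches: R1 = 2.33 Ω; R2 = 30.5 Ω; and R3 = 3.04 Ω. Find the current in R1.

I ≈ 2.62 A

ΣG = 1/2.33 + 1/30.5 + 1/3.04 = 0.7909.
Current divider: I(R1) = I_0 · G_k/ΣG = 4.83 × (0.4292/0.7909) = 4.83 × 0.5426 = 2.621 A.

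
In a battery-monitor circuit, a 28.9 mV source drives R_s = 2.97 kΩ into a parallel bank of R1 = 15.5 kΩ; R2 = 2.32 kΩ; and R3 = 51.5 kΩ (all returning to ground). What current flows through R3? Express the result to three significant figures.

Parallel bank: R_p = 1/(1/15.5 + 1/2.32 + 1/51.5) = 1.942 kΩ.
V_A = 28.9 × 1.942/4.912 = 11.43 mV.
I(R3) = V_A / R3 = 11.43/51.5 = 0.2219 µA.
(Equivalently: I_total = 5.884 µA, then current-divider fraction G_k/ΣG = 0.03771.)

I ≈ 0.222 µA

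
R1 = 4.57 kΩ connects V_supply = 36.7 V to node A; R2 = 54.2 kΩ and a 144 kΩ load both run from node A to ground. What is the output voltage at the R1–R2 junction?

V_out ≈ 32.9 V

First combine the lower leg with the load: R2 ‖ R_L = 39.38 kΩ.
Then V_out = V_supply · R2'/(R1 + R2') = 36.7 × 39.38/43.95 = 32.88 V.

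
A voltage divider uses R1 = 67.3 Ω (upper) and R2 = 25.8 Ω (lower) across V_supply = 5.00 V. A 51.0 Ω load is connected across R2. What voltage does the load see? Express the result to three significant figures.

First combine the lower leg with the load: R2 ‖ R_L = 17.13 Ω.
Voltage divider with the loaded lower leg: V_out = 5.00 × 17.13/(67.3 + 17.13) = 5.00 × 0.2029 = 1.015 V.
(Unloaded it would be 1.39 V; the load pulls it down.)

V_out ≈ 1.01 V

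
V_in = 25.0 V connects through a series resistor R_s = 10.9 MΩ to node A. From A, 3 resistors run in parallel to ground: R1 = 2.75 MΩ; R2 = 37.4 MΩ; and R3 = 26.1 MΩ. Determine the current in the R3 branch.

Combine the parallel branches: R_p = (1/2.75 + 1/37.4 + 1/26.1)⁻¹ = 2.333 MΩ.
Node voltage V_A = V_in · R_p/(R_s + R_p) = 25.0 × 0.1763 = 4.407 V.
I(R3) = V_A / R3 = 4.407/26.1 = 0.1689 µA.

I ≈ 0.169 µA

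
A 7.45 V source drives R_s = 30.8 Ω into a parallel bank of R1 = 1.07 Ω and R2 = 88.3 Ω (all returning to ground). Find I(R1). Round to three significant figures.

I ≈ 0.231 A

Equivalent of the parallel group: R_p = 1.057 Ω.
Node voltage V_A = V_CC · R_p/(R_s + R_p) = 7.45 × 0.03319 = 0.2472 V.
Branch current I = V_A/R1 = 0.2472/1.07 = 0.2311 A.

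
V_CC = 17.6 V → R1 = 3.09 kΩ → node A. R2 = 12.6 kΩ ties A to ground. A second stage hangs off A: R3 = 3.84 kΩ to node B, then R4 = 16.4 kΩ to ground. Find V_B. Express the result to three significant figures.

V_B ≈ 10.2 V

Node A sees R2 in parallel with the series input of stage 2, R3 + R4 = 20.24 kΩ.
R2 ‖ (R3+R4) = 7.766 kΩ.
V_A = 17.6 × 7.766/(3.09 + 7.766) = 12.59 V.
Then the unloaded second divider: V_B = V_A × R4/(R3+R4) = 12.59 × 0.8103 = 10.20 V.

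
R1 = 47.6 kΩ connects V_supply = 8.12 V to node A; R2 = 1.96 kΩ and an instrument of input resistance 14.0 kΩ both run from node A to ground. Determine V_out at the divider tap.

V_out ≈ 0.283 V

R2 ‖ R_L = (1.96 × 14.0)/(1.96 + 14.0) = 1.719 kΩ.
Then V_out = V_supply · R2'/(R1 + R2') = 8.12 × 1.719/49.32 = 0.2831 V.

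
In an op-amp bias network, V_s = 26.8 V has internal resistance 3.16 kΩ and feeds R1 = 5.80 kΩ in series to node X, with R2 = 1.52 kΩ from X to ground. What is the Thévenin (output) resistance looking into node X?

R_th ≈ 1.30 kΩ

R1' = 3.16 + 5.80 = 8.960 kΩ (source resistance + R1).
Looking into X with the source shorted: R_th = R1'·R2/(R1'+R2) = 8.960 × 1.52/10.48 = 1.300 kΩ.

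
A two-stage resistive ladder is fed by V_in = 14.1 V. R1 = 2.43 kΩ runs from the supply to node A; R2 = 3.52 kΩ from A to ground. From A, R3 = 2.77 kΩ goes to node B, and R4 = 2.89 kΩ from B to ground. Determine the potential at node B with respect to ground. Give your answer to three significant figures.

V_B ≈ 3.40 V

The second stage (R3 + R4 = 5.660 kΩ) loads node A in parallel with R2.
R2 ‖ (R3+R4) = 2.170 kΩ.
V_A = 14.1 × 2.170/(2.43 + 2.170) = 6.652 V.
Then the unloaded second divider: V_B = V_A × R4/(R3+R4) = 6.652 × 0.5106 = 3.397 V.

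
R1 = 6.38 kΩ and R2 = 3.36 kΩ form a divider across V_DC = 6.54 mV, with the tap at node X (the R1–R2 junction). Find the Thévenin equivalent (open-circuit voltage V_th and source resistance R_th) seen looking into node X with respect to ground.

V_th ≈ 2.26 mV, R_th ≈ 2.20 kΩ

V_th is the unloaded tap voltage: V_DC · R2/(R1+R2) = 6.54 × 0.3450 = 2.256 mV.
With V_DC suppressed (replaced by a short), R_th = R1 ‖ R2 = (6.380 × 3.36)/(6.380 + 3.36) = 2.201 kΩ.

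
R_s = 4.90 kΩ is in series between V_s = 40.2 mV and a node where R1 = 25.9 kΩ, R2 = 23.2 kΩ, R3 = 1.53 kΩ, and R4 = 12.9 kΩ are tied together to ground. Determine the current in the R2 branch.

I ≈ 0.348 µA

Parallel bank: R_p = 1/(1/25.9 + 1/23.2 + 1/1.53 + 1/12.9) = 1.230 kΩ.
V_A = 40.2 × 1.230/6.130 = 8.068 mV.
Branch current I = V_A/R2 = 8.068/23.2 = 0.3477 µA.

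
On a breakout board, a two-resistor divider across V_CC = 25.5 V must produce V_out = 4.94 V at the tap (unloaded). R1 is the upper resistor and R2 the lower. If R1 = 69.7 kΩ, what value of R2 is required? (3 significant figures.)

R2 ≈ 16.7 kΩ

V_out/V_CC = R2/(R1+R2) = 0.1937.
Rearranging, R2 = R1·k/(1−k) = 69.7 × 0.2403 = 16.75 kΩ.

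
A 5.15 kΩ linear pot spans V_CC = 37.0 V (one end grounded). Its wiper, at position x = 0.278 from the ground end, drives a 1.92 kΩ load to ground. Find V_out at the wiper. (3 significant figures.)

Split the track: R_lower = x·R_p = 1.432 kΩ, R_upper = (1−x)·R_p = 3.718 kΩ.
Lower segment in parallel with the load: 1.432 ‖ 1.92 = 0.8201 kΩ.
Then V_out = V_CC · 0.8201/(3.718 + 0.8201) = 6.686 V.
(Unloaded: V_out = x·V_CC = 10.3 V.)

V_out ≈ 6.69 V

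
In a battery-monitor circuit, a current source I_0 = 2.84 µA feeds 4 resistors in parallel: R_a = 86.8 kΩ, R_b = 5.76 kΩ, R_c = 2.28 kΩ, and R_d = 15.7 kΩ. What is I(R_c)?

Conductances: ΣG = 1/86.8 + 1/5.76 + 1/2.28 + 1/15.7 = 0.6874 (1/kΩ).
By the current-divider rule, I = I_0 · G_k/ΣG = 2.84 × 0.6380 = 1.812 µA.

I ≈ 1.81 µA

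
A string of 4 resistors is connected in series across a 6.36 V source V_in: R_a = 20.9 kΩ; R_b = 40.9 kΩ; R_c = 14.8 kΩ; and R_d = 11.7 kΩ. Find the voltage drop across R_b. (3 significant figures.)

Total series resistance ΣR = 20.9 + 40.9 + 14.8 + 11.7 = 88.30 kΩ.
By the voltage-divider rule, V = 6.36 × 40.90/88.30 = 2.946 V.

V ≈ 2.95 V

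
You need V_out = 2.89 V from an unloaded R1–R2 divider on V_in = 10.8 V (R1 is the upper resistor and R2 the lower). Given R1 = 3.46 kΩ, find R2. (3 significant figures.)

R2 ≈ 1.26 kΩ

The divider ratio is R2/(R1+R2) = 2.89/10.8 = 0.2676.
Rearranging, R2 = R1·k/(1−k) = 3.46 × 0.3654 = 1.264 kΩ.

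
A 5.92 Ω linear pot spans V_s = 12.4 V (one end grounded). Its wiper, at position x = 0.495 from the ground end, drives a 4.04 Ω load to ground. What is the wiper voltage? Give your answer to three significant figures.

The pot divides into 2.990 Ω above the wiper and 2.930 Ω below.
R_L loads the lower segment: effective lower R = 1.698 Ω.
V_out = 12.4 × 1.698/(2.990 + 1.698) = 4.492 V.
(Unloaded: V_out = x·V_s = 6.14 V.)

V_out ≈ 4.49 V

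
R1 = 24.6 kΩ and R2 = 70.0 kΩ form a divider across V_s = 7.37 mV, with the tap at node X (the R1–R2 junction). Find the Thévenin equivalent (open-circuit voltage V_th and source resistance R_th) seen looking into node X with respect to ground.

With X open, the divider is unloaded: V_th = 7.37 × 70.0/94.60 = 5.453 mV.
With V_s suppressed (replaced by a short), R_th = R1 ‖ R2 = (24.60 × 70.0)/(24.60 + 70.0) = 18.20 kΩ.

V_th ≈ 5.45 mV, R_th ≈ 18.2 kΩ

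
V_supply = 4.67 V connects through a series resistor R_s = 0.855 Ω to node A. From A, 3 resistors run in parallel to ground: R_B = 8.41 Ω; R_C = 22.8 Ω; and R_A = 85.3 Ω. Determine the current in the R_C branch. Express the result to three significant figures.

Equivalent of the parallel group: R_p = 5.731 Ω.
Node voltage V_A = V_supply · R_p/(R_s + R_p) = 4.67 × 0.8702 = 4.064 V.
I(R_C) = V_A / R_C = 4.064/22.8 = 0.1782 A.
(Check via current divider: I_total = 0.7091 A; share G_k/ΣG = 0.2514 → same result.)

I ≈ 0.178 A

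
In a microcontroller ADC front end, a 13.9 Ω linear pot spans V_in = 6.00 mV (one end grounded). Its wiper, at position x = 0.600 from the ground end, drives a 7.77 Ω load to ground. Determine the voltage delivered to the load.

Split the track: R_lower = x·R_p = 8.340 Ω, R_upper = (1−x)·R_p = 5.560 Ω.
R_L loads the lower segment: effective lower R = 4.022 Ω.
V_out = 6.00 × 4.022/(5.560 + 4.022) = 2.519 mV.

V_out ≈ 2.52 mV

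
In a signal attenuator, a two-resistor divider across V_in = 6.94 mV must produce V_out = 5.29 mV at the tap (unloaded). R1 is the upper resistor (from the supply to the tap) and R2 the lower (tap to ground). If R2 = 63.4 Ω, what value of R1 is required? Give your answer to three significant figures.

Required fraction k = V_out/V_in = 0.7622.
R1 = R2·(1/k − 1) = 63.4 × 0.3119 = 19.78 Ω.

R1 ≈ 19.8 Ω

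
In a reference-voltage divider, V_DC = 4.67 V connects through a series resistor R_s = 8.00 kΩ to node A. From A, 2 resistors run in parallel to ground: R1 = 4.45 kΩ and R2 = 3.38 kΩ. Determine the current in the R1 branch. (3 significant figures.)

I ≈ 0.203 mA

Parallel bank: R_p = 1/(1/4.45 + 1/3.38) = 1.921 kΩ.
V_A = 4.67 × 1.921/9.921 = 0.9042 V.
I(R1) = V_A / R1 = 0.9042/4.45 = 0.2032 mA.
(Check via current divider: I_total = 0.4707 mA; share G_k/ΣG = 0.4317 → same result.)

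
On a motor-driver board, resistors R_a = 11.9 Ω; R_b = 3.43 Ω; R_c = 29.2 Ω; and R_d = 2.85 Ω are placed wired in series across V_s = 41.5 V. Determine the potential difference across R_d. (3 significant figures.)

Total series resistance ΣR = 11.9 + 3.43 + 29.2 + 2.85 = 47.38 Ω.
By the voltage-divider rule, V = 41.5 × 2.850/47.38 = 2.496 V.

V ≈ 2.50 V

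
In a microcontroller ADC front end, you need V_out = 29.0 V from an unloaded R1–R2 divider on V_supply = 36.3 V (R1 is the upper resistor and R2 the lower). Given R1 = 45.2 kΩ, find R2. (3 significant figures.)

R2 ≈ 180 kΩ

The divider ratio is R2/(R1+R2) = 29.0/36.3 = 0.7989.
So R2 = R1 · V_out/(V_supply − V_out) = 45.2 × 29.0/(36.3 − 29.0) = 45.2 × 3.973 = 179.6 kΩ.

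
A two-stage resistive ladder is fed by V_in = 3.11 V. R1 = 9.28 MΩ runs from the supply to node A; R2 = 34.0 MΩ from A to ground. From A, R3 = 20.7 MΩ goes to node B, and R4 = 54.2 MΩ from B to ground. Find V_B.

Node A sees R2 in parallel with the series input of stage 2, R3 + R4 = 74.90 MΩ.
R2 ‖ (R3+R4) = 23.38 MΩ.
First divider: V_A = V_in · 23.38/(9.28 + 23.38) = 2.226 V.
Then the unloaded second divider: V_B = V_A × R4/(R3+R4) = 2.226 × 0.7236 = 1.611 V.

V_B ≈ 1.61 V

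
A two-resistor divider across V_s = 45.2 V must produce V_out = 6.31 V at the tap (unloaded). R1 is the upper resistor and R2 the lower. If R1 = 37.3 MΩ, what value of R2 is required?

Required fraction k = V_out/V_s = 0.1396.
R2 = R1 · 0.1396/(1 − 0.1396) = 6.052 MΩ.

R2 ≈ 6.05 MΩ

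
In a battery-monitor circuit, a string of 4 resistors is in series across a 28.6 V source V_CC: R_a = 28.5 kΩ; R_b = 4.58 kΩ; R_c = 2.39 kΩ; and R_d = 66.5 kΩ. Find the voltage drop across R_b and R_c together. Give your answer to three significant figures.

ΣR = 28.5 + 4.58 + 2.39 + 66.5 = 102.0 kΩ.
R_{R_b..R_c} = 4.58 + 2.39 = 6.970 kΩ.
Voltage divider: V = V_CC · (6.970 / 102.0) = 28.6 × 0.06835 = 1.955 V.

V ≈ 1.95 V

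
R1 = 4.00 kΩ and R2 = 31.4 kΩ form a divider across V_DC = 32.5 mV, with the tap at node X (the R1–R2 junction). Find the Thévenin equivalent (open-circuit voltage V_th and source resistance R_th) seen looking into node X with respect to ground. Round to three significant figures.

With X open, the divider is unloaded: V_th = 32.5 × 31.4/35.40 = 28.83 mV.
Zeroing V_DC shorts the top of R1 to ground, so R_th = R1 ‖ R2 = 3.548 kΩ.

V_th ≈ 28.8 mV, R_th ≈ 3.55 kΩ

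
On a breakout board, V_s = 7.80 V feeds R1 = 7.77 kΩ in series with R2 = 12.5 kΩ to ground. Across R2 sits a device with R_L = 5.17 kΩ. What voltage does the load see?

V_out ≈ 2.50 V

The load sits in parallel with R2, giving an effective lower resistance R2' = R2·R_L/(R2+R_L) = 3.657 kΩ.
Voltage divider with the loaded lower leg: V_out = 7.80 × 3.657/(7.77 + 3.657) = 7.80 × 0.3201 = 2.496 V.
(Unloaded it would be 4.81 V; the load pulls it down.)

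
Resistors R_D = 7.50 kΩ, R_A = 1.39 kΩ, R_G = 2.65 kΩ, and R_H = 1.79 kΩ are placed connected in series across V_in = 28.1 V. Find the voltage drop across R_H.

ΣR = 7.50 + 1.39 + 2.65 + 1.79 = 13.33 kΩ.
By the voltage-divider rule, V = 28.1 × 1.790/13.33 = 3.773 V.

V ≈ 3.77 V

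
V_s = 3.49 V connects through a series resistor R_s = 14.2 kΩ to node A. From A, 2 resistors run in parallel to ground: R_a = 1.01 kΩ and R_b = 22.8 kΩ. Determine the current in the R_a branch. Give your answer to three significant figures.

I ≈ 0.220 mA

Equivalent of the parallel group: R_p = 0.9672 kΩ.
Node voltage V_A = V_s · R_p/(R_s + R_p) = 3.49 × 0.06377 = 0.2225 V.
I(R_a) = V_A / R_a = 0.2225/1.01 = 0.2203 mA.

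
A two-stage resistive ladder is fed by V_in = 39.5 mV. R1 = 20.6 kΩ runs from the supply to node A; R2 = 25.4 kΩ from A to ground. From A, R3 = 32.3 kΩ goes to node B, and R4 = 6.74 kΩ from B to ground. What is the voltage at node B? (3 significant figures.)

Node A sees R2 in parallel with the series input of stage 2, R3 + R4 = 39.04 kΩ.
Effective lower resistance at A: R2 ‖ 39.04 = 15.39 kΩ.
So V_A = 39.5 × 0.4276 = 16.89 mV.
V_B = V_A × 0.1726 = 2.916 mV.

V_B ≈ 2.92 mV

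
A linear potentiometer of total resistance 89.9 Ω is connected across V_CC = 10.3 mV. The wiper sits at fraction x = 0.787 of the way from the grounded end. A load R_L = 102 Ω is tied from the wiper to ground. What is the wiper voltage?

V_out ≈ 7.06 mV

Lower segment x·R_p = 70.75 Ω; upper segment (1−x)·R_p = 19.15 Ω.
Lower segment in parallel with the load: 70.75 ‖ 102 = 41.77 Ω.
Loaded-divider output: V_out = 10.3 × 0.6857 = 7.063 mV.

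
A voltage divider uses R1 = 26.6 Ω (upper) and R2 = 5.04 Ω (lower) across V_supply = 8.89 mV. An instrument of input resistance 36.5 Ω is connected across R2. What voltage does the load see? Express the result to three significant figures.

V_out ≈ 1.27 mV

First combine the lower leg with the load: R2 ‖ R_L = 4.429 Ω.
Voltage divider with the loaded lower leg: V_out = 8.89 × 4.429/(26.6 + 4.429) = 8.89 × 0.1427 = 1.269 mV.
(Unloaded it would be 1.42 mV; the load pulls it down.)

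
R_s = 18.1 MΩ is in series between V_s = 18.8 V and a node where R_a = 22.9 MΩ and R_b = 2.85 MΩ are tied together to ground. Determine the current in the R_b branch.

Equivalent of the parallel group: R_p = 2.535 MΩ.
V_A = 18.8 × 2.535/20.63 = 2.309 V.
Branch current I = V_A/R_b = 2.309/2.85 = 0.8103 µA.

I ≈ 0.810 µA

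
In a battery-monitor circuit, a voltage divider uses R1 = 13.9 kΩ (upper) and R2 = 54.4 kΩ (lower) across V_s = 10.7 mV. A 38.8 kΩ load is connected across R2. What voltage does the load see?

First combine the lower leg with the load: R2 ‖ R_L = 22.65 kΩ.
Then V_out = V_s · R2'/(R1 + R2') = 10.7 × 22.65/36.55 = 6.630 mV.

V_out ≈ 6.63 mV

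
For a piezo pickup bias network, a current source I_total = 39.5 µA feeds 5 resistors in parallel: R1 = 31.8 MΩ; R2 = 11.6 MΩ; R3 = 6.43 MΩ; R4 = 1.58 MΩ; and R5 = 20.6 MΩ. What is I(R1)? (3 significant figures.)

Conductances: ΣG = 1/31.8 + 1/11.6 + 1/6.43 + 1/1.58 + 1/20.6 = 0.9546 (1/MΩ).
R1 takes the fraction G_k/ΣG = 0.03145/0.9546 = 0.03294, so I = 39.5 × 0.03294 = 1.301 µA.

I ≈ 1.30 µA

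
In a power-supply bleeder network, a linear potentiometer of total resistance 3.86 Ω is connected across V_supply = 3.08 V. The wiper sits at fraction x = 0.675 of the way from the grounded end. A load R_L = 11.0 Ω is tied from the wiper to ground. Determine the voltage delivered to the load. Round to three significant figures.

V_out ≈ 1.93 V

Split the track: R_lower = x·R_p = 2.606 Ω, R_upper = (1−x)·R_p = 1.254 Ω.
(x·R_p) ‖ R_L = 2.107 Ω.
Loaded-divider output: V_out = 3.08 × 0.6268 = 1.930 V.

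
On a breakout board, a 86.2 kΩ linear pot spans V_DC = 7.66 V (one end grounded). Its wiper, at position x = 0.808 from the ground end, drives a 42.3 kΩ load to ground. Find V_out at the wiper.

The pot divides into 16.55 kΩ above the wiper and 69.65 kΩ below.
R_L loads the lower segment: effective lower R = 26.32 kΩ.
Loaded-divider output: V_out = 7.66 × 0.6139 = 4.703 V.

V_out ≈ 4.70 V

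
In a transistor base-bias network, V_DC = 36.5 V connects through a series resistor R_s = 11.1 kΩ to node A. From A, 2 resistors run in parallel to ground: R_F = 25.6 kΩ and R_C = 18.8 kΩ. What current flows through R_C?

I ≈ 0.959 mA

Parallel bank: R_p = 1/(1/25.6 + 1/18.8) = 10.84 kΩ.
V_A by voltage divider: V_A = 36.5 × 10.84/(11.1 + 10.84) = 18.03 V.
Branch current I = V_A/R_C = 18.03/18.8 = 0.9592 mA.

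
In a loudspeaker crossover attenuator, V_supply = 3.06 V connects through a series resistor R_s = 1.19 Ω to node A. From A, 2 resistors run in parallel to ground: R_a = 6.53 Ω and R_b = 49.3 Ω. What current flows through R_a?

Combine the parallel branches: R_p = (1/6.53 + 1/49.3)⁻¹ = 5.766 Ω.
Node voltage V_A = V_supply · R_p/(R_s + R_p) = 3.06 × 0.8289 = 2.537 V.
Branch current I = V_A/R_a = 2.537/6.53 = 0.3884 A.

I ≈ 0.388 A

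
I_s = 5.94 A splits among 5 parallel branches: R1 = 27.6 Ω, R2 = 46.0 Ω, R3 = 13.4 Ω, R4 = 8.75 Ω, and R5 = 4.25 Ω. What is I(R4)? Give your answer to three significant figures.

I ≈ 1.41 A

ΣG = 1/27.6 + 1/46.0 + 1/13.4 + 1/8.75 + 1/4.25 = 0.4822.
By the current-divider rule, I = I_s · G_k/ΣG = 5.94 × 0.2370 = 1.408 A.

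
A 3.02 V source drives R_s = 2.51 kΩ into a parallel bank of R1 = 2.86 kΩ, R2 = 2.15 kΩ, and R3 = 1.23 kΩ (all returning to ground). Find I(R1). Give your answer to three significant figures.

I ≈ 0.208 mA

Combine the parallel branches: R_p = (1/2.86 + 1/2.15 + 1/1.23)⁻¹ = 0.6143 kΩ.
Node voltage V_A = V_CC · R_p/(R_s + R_p) = 3.02 × 0.1966 = 0.5938 V.
I(R1) = V_A / R1 = 0.5938/2.86 = 0.2076 mA.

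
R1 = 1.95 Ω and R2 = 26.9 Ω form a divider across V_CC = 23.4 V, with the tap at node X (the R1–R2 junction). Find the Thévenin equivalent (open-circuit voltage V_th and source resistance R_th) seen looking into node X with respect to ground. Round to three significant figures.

V_th ≈ 21.8 V, R_th ≈ 1.82 Ω

Open-circuit (no load on X): V_th = V_CC · R2/(R1 + R2) = 23.4 × 26.9/(1.950 + 26.9) = 21.82 V.
Looking into X with the source shorted: R_th = R1·R2/(R1+R2) = 1.950 × 26.9/28.85 = 1.818 Ω.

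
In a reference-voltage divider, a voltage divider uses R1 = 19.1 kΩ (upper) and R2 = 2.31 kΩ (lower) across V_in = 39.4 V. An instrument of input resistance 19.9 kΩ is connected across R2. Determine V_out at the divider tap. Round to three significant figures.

The load sits in parallel with R2, giving an effective lower resistance R2' = R2·R_L/(R2+R_L) = 2.070 kΩ.
Voltage divider with the loaded lower leg: V_out = 39.4 × 2.070/(19.1 + 2.070) = 39.4 × 0.09777 = 3.852 V.

V_out ≈ 3.85 V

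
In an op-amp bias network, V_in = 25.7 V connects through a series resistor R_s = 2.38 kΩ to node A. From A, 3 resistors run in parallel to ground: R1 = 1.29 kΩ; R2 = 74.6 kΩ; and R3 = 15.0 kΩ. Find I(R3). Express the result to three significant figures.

I ≈ 0.564 mA

Equivalent of the parallel group: R_p = 1.169 kΩ.
V_A by voltage divider: V_A = 25.7 × 1.169/(2.38 + 1.169) = 8.466 V.
Branch current I = V_A/R3 = 8.466/15.0 = 0.5644 mA.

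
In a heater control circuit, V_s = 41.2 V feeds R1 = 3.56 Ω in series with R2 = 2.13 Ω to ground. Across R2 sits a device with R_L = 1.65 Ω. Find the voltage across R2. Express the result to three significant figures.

R2 ‖ R_L = (2.13 × 1.65)/(2.13 + 1.65) = 0.9298 Ω.
Voltage divider with the loaded lower leg: V_out = 41.2 × 0.9298/(3.56 + 0.9298) = 41.2 × 0.2071 = 8.532 V.
(Unloaded it would be 15.4 V; the load pulls it down.)

V_out ≈ 8.53 V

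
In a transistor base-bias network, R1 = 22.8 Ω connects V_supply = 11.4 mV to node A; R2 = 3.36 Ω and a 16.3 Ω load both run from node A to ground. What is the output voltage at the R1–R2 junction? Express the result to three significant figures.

R2 ‖ R_L = (3.36 × 16.3)/(3.36 + 16.3) = 2.786 Ω.
Then V_out = V_supply · R2'/(R1 + R2') = 11.4 × 2.786/25.59 = 1.241 mV.

V_out ≈ 1.24 mV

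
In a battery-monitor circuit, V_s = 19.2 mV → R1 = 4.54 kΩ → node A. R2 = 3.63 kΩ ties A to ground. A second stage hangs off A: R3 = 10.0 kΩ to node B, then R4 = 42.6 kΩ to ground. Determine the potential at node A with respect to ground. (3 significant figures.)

V_A ≈ 8.22 mV

Node A sees R2 in parallel with the series input of stage 2, R3 + R4 = 52.60 kΩ.
Effective lower resistance at A: R2 ‖ 52.60 = 3.396 kΩ.
First divider: V_A = V_s · 3.396/(4.54 + 3.396) = 8.216 mV.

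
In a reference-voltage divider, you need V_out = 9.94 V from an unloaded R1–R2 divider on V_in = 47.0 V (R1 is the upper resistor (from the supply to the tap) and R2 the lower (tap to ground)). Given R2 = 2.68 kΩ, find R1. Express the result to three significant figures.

Required fraction k = V_out/V_in = 0.2115.
Rearranging, R1 = R2·(1−k)/k = 2.68 × 3.728 = 9.992 kΩ.

R1 ≈ 9.99 kΩ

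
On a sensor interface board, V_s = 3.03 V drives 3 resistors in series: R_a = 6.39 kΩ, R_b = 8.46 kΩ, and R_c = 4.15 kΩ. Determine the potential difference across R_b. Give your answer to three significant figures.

V ≈ 1.35 V

Total series resistance ΣR = 6.39 + 8.46 + 4.15 = 19.00 kΩ.
By the voltage-divider rule, V = 3.03 × 8.460/19.00 = 1.349 V.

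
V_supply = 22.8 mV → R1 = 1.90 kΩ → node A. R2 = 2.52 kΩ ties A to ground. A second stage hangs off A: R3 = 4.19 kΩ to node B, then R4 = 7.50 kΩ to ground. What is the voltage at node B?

The second stage (R3 + R4 = 11.69 kΩ) loads node A in parallel with R2.
R2 ‖ (R3+R4) = 2.073 kΩ.
So V_A = 22.8 × 0.5218 = 11.90 mV.
V_B = V_A × 0.6416 = 7.633 mV.

V_B ≈ 7.63 mV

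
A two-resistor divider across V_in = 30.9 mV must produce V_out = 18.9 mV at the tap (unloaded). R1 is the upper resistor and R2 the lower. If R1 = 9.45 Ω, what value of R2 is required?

The divider ratio is R2/(R1+R2) = 18.9/30.9 = 0.6117.
Rearranging, R2 = R1·k/(1−k) = 9.45 × 1.575 = 14.88 Ω.

R2 ≈ 14.9 Ω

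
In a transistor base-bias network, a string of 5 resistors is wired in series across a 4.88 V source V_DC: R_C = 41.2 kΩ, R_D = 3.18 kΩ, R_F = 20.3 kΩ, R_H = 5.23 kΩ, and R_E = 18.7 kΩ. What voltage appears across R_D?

V ≈ 0.175 V

ΣR = 41.2 + 3.18 + 20.3 + 5.23 + 18.7 = 88.61 kΩ.
V = V_DC · R/ΣR = 4.88 × 0.03589 = 0.1751 V.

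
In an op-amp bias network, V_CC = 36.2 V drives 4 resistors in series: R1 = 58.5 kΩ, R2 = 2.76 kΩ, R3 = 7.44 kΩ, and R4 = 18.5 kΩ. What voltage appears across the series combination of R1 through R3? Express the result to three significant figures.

V ≈ 28.5 V

Series total: ΣR = 58.5 + 2.76 + 7.44 + 18.5 = 87.20 kΩ.
R_{R1..R3} = 58.5 + 2.76 + 7.44 = 68.70 kΩ.
By the voltage-divider rule, V = 36.2 × 68.70/87.20 = 28.52 V.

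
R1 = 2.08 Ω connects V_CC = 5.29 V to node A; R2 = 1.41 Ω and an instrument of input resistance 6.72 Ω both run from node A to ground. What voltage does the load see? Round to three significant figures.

First combine the lower leg with the load: R2 ‖ R_L = 1.165 Ω.
Now apply the divider: V_out = 5.29 × 0.3591 = 1.900 V.

V_out ≈ 1.90 V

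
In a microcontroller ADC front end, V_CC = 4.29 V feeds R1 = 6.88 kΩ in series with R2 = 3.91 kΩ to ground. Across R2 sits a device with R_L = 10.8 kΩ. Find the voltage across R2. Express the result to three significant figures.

V_out ≈ 1.26 V

The load sits in parallel with R2, giving an effective lower resistance R2' = R2·R_L/(R2+R_L) = 2.871 kΩ.
Then V_out = V_CC · R2'/(R1 + R2') = 4.29 × 2.871/9.751 = 1.263 V.
(Unloaded it would be 1.55 V; the load pulls it down.)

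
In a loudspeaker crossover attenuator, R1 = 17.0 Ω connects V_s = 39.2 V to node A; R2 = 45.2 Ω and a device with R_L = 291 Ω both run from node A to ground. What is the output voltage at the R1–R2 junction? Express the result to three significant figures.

R2 ‖ R_L = (45.2 × 291)/(45.2 + 291) = 39.12 Ω.
Voltage divider with the loaded lower leg: V_out = 39.2 × 39.12/(17.0 + 39.12) = 39.2 × 0.6971 = 27.33 V.

V_out ≈ 27.3 V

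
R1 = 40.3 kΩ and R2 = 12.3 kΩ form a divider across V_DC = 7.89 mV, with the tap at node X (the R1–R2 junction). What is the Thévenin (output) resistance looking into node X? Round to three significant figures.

R_th ≈ 9.42 kΩ

With V_DC suppressed (replaced by a short), R_th = R1 ‖ R2 = (40.30 × 12.3)/(40.30 + 12.3) = 9.424 kΩ.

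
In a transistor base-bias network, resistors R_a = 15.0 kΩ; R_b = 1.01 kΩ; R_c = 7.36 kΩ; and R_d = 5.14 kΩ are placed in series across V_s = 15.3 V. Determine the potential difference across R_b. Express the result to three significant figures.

Total series resistance ΣR = 15.0 + 1.01 + 7.36 + 5.14 = 28.51 kΩ.
V = V_s · R/ΣR = 15.3 × 0.03543 = 0.5420 V.

V ≈ 0.542 V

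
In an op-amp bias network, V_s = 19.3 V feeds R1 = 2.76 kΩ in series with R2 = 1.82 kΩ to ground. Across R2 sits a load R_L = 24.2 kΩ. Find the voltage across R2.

V_out ≈ 7.34 V

R2 ‖ R_L = (1.82 × 24.2)/(1.82 + 24.2) = 1.693 kΩ.
Then V_out = V_s · R2'/(R1 + R2') = 19.3 × 1.693/4.453 = 7.337 V.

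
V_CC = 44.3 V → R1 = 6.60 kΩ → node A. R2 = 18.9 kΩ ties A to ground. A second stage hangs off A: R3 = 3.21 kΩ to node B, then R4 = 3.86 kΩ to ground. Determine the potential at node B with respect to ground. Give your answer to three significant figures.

Looking into the second stage from A: R3 + R4 = 7.070 kΩ appears in parallel with R2.
Effective lower resistance at A: R2 ‖ 7.070 = 5.145 kΩ.
V_A = 44.3 × 5.145/(6.60 + 5.145) = 19.41 V.
Stage 2 is unloaded, so V_B = V_A · R4/(R3+R4) = 19.41 × 3.86/7.070 = 10.60 V.

V_B ≈ 10.6 V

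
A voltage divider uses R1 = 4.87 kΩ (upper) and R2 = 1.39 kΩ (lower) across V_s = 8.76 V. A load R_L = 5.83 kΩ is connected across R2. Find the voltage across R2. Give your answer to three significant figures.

The load sits in parallel with R2, giving an effective lower resistance R2' = R2·R_L/(R2+R_L) = 1.122 kΩ.
Then V_out = V_s · R2'/(R1 + R2') = 8.76 × 1.122/5.992 = 1.641 V.

V_out ≈ 1.64 V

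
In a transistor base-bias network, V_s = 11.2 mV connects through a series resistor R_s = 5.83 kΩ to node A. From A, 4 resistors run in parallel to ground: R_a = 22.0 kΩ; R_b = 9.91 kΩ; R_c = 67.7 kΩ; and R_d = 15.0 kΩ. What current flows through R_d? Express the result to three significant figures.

I ≈ 0.321 µA

Parallel bank: R_p = 1/(1/22.0 + 1/9.91 + 1/67.7 + 1/15.0) = 4.390 kΩ.
Node voltage V_A = V_s · R_p/(R_s + R_p) = 11.2 × 0.4295 = 4.811 mV.
I(R_d) = V_A / R_d = 4.811/15.0 = 0.3207 µA.
(Check via current divider: I_total = 1.096 µA; share G_k/ΣG = 0.2927 → same result.)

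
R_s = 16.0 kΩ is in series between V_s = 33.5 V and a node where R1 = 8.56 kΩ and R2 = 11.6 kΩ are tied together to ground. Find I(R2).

I ≈ 0.680 mA

Parallel bank: R_p = 1/(1/8.56 + 1/11.6) = 4.925 kΩ.
V_A by voltage divider: V_A = 33.5 × 4.925/(16.0 + 4.925) = 7.885 V.
I(R2) = V_A / R2 = 7.885/11.6 = 0.6798 mA.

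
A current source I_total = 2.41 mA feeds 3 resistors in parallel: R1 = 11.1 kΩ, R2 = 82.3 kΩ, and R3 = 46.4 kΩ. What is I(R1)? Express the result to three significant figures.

ΣG = 1/11.1 + 1/82.3 + 1/46.4 = 0.1238.
R1 takes the fraction G_k/ΣG = 0.09009/0.1238 = 0.7278, so I = 2.41 × 0.7278 = 1.754 mA.

I ≈ 1.75 mA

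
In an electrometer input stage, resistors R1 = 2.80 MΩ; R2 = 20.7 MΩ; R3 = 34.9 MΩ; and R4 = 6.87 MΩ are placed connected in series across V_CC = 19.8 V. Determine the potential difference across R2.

V ≈ 6.28 V

Total series resistance ΣR = 2.80 + 20.7 + 34.9 + 6.87 = 65.27 MΩ.
Voltage divider: V = V_CC · (20.70 / 65.27) = 19.8 × 0.3171 = 6.279 V.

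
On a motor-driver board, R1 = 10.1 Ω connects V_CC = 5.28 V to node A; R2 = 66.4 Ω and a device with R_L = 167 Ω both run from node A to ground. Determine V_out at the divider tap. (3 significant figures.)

V_out ≈ 4.35 V

R2 ‖ R_L = (66.4 × 167)/(66.4 + 167) = 47.51 Ω.
Voltage divider with the loaded lower leg: V_out = 5.28 × 47.51/(10.1 + 47.51) = 5.28 × 0.8247 = 4.354 V.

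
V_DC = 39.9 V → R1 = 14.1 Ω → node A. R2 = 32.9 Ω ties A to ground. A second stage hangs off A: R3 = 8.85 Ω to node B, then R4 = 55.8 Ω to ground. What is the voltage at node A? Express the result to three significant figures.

Node A sees R2 in parallel with the series input of stage 2, R3 + R4 = 64.65 Ω.
R2 ‖ (R3+R4) = 21.80 Ω.
So V_A = 39.9 × 0.6073 = 24.23 V.

V_A ≈ 24.2 V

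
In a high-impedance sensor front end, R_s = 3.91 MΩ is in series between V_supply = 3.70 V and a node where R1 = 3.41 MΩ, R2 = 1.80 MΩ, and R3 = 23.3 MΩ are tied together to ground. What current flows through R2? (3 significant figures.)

I ≈ 0.458 µA

Combine the parallel branches: R_p = (1/3.41 + 1/1.80 + 1/23.3)⁻¹ = 1.121 MΩ.
V_A by voltage divider: V_A = 3.70 × 1.121/(3.91 + 1.121) = 0.8247 V.
I(R2) = V_A / R2 = 0.8247/1.80 = 0.4581 µA.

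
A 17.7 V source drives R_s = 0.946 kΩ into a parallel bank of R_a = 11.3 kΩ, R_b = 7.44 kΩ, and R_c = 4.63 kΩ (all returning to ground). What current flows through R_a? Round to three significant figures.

Equivalent of the parallel group: R_p = 2.278 kΩ.
V_A by voltage divider: V_A = 17.7 × 2.278/(0.946 + 2.278) = 12.51 V.
I(R_a) = V_A / R_a = 12.51/11.3 = 1.107 mA.
(Check via current divider: I_total = 5.489 mA; share G_k/ΣG = 0.2016 → same result.)

I ≈ 1.11 mA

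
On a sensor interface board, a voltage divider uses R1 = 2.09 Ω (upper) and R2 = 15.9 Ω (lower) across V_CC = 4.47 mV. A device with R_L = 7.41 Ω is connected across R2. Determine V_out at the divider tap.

V_out ≈ 3.16 mV

First combine the lower leg with the load: R2 ‖ R_L = 5.054 Ω.
Now apply the divider: V_out = 4.47 × 0.7075 = 3.162 mV.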